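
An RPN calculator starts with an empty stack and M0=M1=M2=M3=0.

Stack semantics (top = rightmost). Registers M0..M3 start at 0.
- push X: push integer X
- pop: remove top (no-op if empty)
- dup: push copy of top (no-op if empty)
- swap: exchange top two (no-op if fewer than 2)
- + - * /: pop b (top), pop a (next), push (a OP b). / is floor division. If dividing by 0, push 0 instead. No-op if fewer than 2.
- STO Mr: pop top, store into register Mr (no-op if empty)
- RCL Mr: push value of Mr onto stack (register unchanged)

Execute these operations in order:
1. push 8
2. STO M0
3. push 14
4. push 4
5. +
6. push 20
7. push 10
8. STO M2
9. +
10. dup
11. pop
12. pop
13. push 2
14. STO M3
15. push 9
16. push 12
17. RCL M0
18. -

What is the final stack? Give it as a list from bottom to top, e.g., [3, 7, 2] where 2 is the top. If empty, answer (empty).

After op 1 (push 8): stack=[8] mem=[0,0,0,0]
After op 2 (STO M0): stack=[empty] mem=[8,0,0,0]
After op 3 (push 14): stack=[14] mem=[8,0,0,0]
After op 4 (push 4): stack=[14,4] mem=[8,0,0,0]
After op 5 (+): stack=[18] mem=[8,0,0,0]
After op 6 (push 20): stack=[18,20] mem=[8,0,0,0]
After op 7 (push 10): stack=[18,20,10] mem=[8,0,0,0]
After op 8 (STO M2): stack=[18,20] mem=[8,0,10,0]
After op 9 (+): stack=[38] mem=[8,0,10,0]
After op 10 (dup): stack=[38,38] mem=[8,0,10,0]
After op 11 (pop): stack=[38] mem=[8,0,10,0]
After op 12 (pop): stack=[empty] mem=[8,0,10,0]
After op 13 (push 2): stack=[2] mem=[8,0,10,0]
After op 14 (STO M3): stack=[empty] mem=[8,0,10,2]
After op 15 (push 9): stack=[9] mem=[8,0,10,2]
After op 16 (push 12): stack=[9,12] mem=[8,0,10,2]
After op 17 (RCL M0): stack=[9,12,8] mem=[8,0,10,2]
After op 18 (-): stack=[9,4] mem=[8,0,10,2]

Answer: [9, 4]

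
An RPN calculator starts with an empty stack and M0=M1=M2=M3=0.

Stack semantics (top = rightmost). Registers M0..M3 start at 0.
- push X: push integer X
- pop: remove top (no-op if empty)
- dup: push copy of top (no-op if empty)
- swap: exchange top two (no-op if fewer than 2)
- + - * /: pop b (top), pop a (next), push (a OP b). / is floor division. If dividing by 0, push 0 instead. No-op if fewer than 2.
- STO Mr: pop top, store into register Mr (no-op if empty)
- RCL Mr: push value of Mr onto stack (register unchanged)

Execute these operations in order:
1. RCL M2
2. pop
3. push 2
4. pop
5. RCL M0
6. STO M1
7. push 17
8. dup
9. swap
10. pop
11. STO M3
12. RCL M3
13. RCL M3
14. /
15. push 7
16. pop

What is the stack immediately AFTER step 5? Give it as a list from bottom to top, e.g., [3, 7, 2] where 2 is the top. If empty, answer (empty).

After op 1 (RCL M2): stack=[0] mem=[0,0,0,0]
After op 2 (pop): stack=[empty] mem=[0,0,0,0]
After op 3 (push 2): stack=[2] mem=[0,0,0,0]
After op 4 (pop): stack=[empty] mem=[0,0,0,0]
After op 5 (RCL M0): stack=[0] mem=[0,0,0,0]

[0]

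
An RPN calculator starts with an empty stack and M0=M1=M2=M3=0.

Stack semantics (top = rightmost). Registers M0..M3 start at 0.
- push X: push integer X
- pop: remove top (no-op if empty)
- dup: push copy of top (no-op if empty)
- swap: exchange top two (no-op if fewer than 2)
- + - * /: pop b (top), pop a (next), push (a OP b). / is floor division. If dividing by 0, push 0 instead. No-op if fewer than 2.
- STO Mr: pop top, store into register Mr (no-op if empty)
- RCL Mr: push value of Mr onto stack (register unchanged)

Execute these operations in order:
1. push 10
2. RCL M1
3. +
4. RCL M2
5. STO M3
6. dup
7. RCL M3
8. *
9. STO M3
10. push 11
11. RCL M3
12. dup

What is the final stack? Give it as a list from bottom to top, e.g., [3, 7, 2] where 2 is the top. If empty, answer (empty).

After op 1 (push 10): stack=[10] mem=[0,0,0,0]
After op 2 (RCL M1): stack=[10,0] mem=[0,0,0,0]
After op 3 (+): stack=[10] mem=[0,0,0,0]
After op 4 (RCL M2): stack=[10,0] mem=[0,0,0,0]
After op 5 (STO M3): stack=[10] mem=[0,0,0,0]
After op 6 (dup): stack=[10,10] mem=[0,0,0,0]
After op 7 (RCL M3): stack=[10,10,0] mem=[0,0,0,0]
After op 8 (*): stack=[10,0] mem=[0,0,0,0]
After op 9 (STO M3): stack=[10] mem=[0,0,0,0]
After op 10 (push 11): stack=[10,11] mem=[0,0,0,0]
After op 11 (RCL M3): stack=[10,11,0] mem=[0,0,0,0]
After op 12 (dup): stack=[10,11,0,0] mem=[0,0,0,0]

Answer: [10, 11, 0, 0]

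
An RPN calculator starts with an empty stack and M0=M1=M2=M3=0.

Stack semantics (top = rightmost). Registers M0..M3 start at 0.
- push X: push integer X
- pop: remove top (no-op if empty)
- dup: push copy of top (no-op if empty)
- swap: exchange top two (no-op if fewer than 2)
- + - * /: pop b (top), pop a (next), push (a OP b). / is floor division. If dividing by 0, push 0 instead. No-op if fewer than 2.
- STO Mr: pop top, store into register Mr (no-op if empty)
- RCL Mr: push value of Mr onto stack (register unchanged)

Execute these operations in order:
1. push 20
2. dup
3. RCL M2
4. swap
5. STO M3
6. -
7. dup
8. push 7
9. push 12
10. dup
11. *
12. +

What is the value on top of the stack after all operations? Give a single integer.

After op 1 (push 20): stack=[20] mem=[0,0,0,0]
After op 2 (dup): stack=[20,20] mem=[0,0,0,0]
After op 3 (RCL M2): stack=[20,20,0] mem=[0,0,0,0]
After op 4 (swap): stack=[20,0,20] mem=[0,0,0,0]
After op 5 (STO M3): stack=[20,0] mem=[0,0,0,20]
After op 6 (-): stack=[20] mem=[0,0,0,20]
After op 7 (dup): stack=[20,20] mem=[0,0,0,20]
After op 8 (push 7): stack=[20,20,7] mem=[0,0,0,20]
After op 9 (push 12): stack=[20,20,7,12] mem=[0,0,0,20]
After op 10 (dup): stack=[20,20,7,12,12] mem=[0,0,0,20]
After op 11 (*): stack=[20,20,7,144] mem=[0,0,0,20]
After op 12 (+): stack=[20,20,151] mem=[0,0,0,20]

Answer: 151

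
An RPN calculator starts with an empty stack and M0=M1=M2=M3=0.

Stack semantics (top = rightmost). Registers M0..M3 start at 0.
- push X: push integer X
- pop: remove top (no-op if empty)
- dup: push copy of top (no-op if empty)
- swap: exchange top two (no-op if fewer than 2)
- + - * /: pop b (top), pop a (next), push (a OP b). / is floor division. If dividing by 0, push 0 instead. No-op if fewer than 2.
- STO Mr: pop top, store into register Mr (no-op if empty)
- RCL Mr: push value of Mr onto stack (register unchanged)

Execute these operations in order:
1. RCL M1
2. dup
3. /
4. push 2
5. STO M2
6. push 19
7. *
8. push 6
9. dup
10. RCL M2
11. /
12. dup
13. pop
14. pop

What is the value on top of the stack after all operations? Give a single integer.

Answer: 6

Derivation:
After op 1 (RCL M1): stack=[0] mem=[0,0,0,0]
After op 2 (dup): stack=[0,0] mem=[0,0,0,0]
After op 3 (/): stack=[0] mem=[0,0,0,0]
After op 4 (push 2): stack=[0,2] mem=[0,0,0,0]
After op 5 (STO M2): stack=[0] mem=[0,0,2,0]
After op 6 (push 19): stack=[0,19] mem=[0,0,2,0]
After op 7 (*): stack=[0] mem=[0,0,2,0]
After op 8 (push 6): stack=[0,6] mem=[0,0,2,0]
After op 9 (dup): stack=[0,6,6] mem=[0,0,2,0]
After op 10 (RCL M2): stack=[0,6,6,2] mem=[0,0,2,0]
After op 11 (/): stack=[0,6,3] mem=[0,0,2,0]
After op 12 (dup): stack=[0,6,3,3] mem=[0,0,2,0]
After op 13 (pop): stack=[0,6,3] mem=[0,0,2,0]
After op 14 (pop): stack=[0,6] mem=[0,0,2,0]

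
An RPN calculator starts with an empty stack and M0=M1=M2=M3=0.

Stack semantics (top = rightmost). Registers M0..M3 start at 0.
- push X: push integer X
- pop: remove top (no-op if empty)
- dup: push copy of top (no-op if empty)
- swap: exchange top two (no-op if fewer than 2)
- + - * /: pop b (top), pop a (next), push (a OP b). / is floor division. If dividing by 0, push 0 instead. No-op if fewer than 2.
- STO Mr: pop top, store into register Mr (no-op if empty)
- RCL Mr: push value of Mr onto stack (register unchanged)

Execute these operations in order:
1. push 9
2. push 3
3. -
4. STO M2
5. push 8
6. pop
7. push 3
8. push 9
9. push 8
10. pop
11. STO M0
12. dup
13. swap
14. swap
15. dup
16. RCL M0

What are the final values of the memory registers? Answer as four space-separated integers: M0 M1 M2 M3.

Answer: 9 0 6 0

Derivation:
After op 1 (push 9): stack=[9] mem=[0,0,0,0]
After op 2 (push 3): stack=[9,3] mem=[0,0,0,0]
After op 3 (-): stack=[6] mem=[0,0,0,0]
After op 4 (STO M2): stack=[empty] mem=[0,0,6,0]
After op 5 (push 8): stack=[8] mem=[0,0,6,0]
After op 6 (pop): stack=[empty] mem=[0,0,6,0]
After op 7 (push 3): stack=[3] mem=[0,0,6,0]
After op 8 (push 9): stack=[3,9] mem=[0,0,6,0]
After op 9 (push 8): stack=[3,9,8] mem=[0,0,6,0]
After op 10 (pop): stack=[3,9] mem=[0,0,6,0]
After op 11 (STO M0): stack=[3] mem=[9,0,6,0]
After op 12 (dup): stack=[3,3] mem=[9,0,6,0]
After op 13 (swap): stack=[3,3] mem=[9,0,6,0]
After op 14 (swap): stack=[3,3] mem=[9,0,6,0]
After op 15 (dup): stack=[3,3,3] mem=[9,0,6,0]
After op 16 (RCL M0): stack=[3,3,3,9] mem=[9,0,6,0]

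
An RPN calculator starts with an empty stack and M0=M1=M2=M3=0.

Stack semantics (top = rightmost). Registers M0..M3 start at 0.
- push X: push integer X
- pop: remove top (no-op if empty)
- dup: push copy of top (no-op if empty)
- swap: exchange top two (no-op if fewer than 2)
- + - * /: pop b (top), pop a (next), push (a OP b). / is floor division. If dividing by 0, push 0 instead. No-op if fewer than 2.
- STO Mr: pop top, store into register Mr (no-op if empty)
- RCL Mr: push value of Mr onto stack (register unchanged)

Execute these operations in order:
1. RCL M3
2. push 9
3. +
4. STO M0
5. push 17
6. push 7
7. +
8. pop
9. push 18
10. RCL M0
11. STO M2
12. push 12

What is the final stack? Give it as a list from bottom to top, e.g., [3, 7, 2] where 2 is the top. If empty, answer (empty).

Answer: [18, 12]

Derivation:
After op 1 (RCL M3): stack=[0] mem=[0,0,0,0]
After op 2 (push 9): stack=[0,9] mem=[0,0,0,0]
After op 3 (+): stack=[9] mem=[0,0,0,0]
After op 4 (STO M0): stack=[empty] mem=[9,0,0,0]
After op 5 (push 17): stack=[17] mem=[9,0,0,0]
After op 6 (push 7): stack=[17,7] mem=[9,0,0,0]
After op 7 (+): stack=[24] mem=[9,0,0,0]
After op 8 (pop): stack=[empty] mem=[9,0,0,0]
After op 9 (push 18): stack=[18] mem=[9,0,0,0]
After op 10 (RCL M0): stack=[18,9] mem=[9,0,0,0]
After op 11 (STO M2): stack=[18] mem=[9,0,9,0]
After op 12 (push 12): stack=[18,12] mem=[9,0,9,0]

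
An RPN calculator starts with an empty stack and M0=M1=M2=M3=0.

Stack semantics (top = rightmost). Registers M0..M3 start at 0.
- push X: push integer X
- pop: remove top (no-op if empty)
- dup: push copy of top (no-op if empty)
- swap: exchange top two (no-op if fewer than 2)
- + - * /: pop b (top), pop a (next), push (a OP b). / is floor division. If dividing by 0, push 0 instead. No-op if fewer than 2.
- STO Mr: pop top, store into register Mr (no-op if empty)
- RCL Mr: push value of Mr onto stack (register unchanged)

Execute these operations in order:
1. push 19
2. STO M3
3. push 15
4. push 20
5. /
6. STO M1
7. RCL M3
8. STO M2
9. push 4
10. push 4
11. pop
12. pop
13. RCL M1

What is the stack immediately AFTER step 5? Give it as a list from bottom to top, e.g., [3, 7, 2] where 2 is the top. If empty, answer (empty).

After op 1 (push 19): stack=[19] mem=[0,0,0,0]
After op 2 (STO M3): stack=[empty] mem=[0,0,0,19]
After op 3 (push 15): stack=[15] mem=[0,0,0,19]
After op 4 (push 20): stack=[15,20] mem=[0,0,0,19]
After op 5 (/): stack=[0] mem=[0,0,0,19]

[0]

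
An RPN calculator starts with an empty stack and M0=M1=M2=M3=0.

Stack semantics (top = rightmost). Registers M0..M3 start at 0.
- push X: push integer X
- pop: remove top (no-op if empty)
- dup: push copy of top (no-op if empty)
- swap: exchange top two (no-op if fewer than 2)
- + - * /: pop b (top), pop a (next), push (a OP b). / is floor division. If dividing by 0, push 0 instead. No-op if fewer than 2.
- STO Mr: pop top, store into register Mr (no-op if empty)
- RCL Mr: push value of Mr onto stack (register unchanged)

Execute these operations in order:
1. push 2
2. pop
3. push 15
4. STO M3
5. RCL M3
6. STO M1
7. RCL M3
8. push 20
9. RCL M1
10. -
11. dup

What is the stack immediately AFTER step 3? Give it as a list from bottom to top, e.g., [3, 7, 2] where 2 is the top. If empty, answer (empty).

After op 1 (push 2): stack=[2] mem=[0,0,0,0]
After op 2 (pop): stack=[empty] mem=[0,0,0,0]
After op 3 (push 15): stack=[15] mem=[0,0,0,0]

[15]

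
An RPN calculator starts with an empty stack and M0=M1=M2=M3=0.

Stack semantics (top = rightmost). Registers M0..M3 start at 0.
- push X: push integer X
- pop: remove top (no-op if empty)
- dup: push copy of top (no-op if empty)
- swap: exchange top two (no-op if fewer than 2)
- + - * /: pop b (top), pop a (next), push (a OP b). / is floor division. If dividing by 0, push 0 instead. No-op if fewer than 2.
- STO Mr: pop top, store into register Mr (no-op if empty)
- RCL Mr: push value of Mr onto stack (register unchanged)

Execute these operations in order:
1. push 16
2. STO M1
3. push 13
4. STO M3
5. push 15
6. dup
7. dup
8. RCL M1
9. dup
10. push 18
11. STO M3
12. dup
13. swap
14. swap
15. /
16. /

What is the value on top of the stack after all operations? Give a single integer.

After op 1 (push 16): stack=[16] mem=[0,0,0,0]
After op 2 (STO M1): stack=[empty] mem=[0,16,0,0]
After op 3 (push 13): stack=[13] mem=[0,16,0,0]
After op 4 (STO M3): stack=[empty] mem=[0,16,0,13]
After op 5 (push 15): stack=[15] mem=[0,16,0,13]
After op 6 (dup): stack=[15,15] mem=[0,16,0,13]
After op 7 (dup): stack=[15,15,15] mem=[0,16,0,13]
After op 8 (RCL M1): stack=[15,15,15,16] mem=[0,16,0,13]
After op 9 (dup): stack=[15,15,15,16,16] mem=[0,16,0,13]
After op 10 (push 18): stack=[15,15,15,16,16,18] mem=[0,16,0,13]
After op 11 (STO M3): stack=[15,15,15,16,16] mem=[0,16,0,18]
After op 12 (dup): stack=[15,15,15,16,16,16] mem=[0,16,0,18]
After op 13 (swap): stack=[15,15,15,16,16,16] mem=[0,16,0,18]
After op 14 (swap): stack=[15,15,15,16,16,16] mem=[0,16,0,18]
After op 15 (/): stack=[15,15,15,16,1] mem=[0,16,0,18]
After op 16 (/): stack=[15,15,15,16] mem=[0,16,0,18]

Answer: 16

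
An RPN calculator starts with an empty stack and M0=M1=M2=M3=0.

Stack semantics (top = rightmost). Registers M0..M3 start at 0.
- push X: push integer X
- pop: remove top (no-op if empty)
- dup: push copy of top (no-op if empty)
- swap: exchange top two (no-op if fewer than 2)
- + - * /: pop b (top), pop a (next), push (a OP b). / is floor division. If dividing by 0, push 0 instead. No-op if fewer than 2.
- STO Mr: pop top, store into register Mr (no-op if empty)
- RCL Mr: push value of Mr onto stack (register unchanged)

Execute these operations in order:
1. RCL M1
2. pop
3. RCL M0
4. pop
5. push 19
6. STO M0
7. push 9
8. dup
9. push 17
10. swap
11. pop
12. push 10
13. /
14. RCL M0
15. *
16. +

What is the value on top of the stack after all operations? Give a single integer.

After op 1 (RCL M1): stack=[0] mem=[0,0,0,0]
After op 2 (pop): stack=[empty] mem=[0,0,0,0]
After op 3 (RCL M0): stack=[0] mem=[0,0,0,0]
After op 4 (pop): stack=[empty] mem=[0,0,0,0]
After op 5 (push 19): stack=[19] mem=[0,0,0,0]
After op 6 (STO M0): stack=[empty] mem=[19,0,0,0]
After op 7 (push 9): stack=[9] mem=[19,0,0,0]
After op 8 (dup): stack=[9,9] mem=[19,0,0,0]
After op 9 (push 17): stack=[9,9,17] mem=[19,0,0,0]
After op 10 (swap): stack=[9,17,9] mem=[19,0,0,0]
After op 11 (pop): stack=[9,17] mem=[19,0,0,0]
After op 12 (push 10): stack=[9,17,10] mem=[19,0,0,0]
After op 13 (/): stack=[9,1] mem=[19,0,0,0]
After op 14 (RCL M0): stack=[9,1,19] mem=[19,0,0,0]
After op 15 (*): stack=[9,19] mem=[19,0,0,0]
After op 16 (+): stack=[28] mem=[19,0,0,0]

Answer: 28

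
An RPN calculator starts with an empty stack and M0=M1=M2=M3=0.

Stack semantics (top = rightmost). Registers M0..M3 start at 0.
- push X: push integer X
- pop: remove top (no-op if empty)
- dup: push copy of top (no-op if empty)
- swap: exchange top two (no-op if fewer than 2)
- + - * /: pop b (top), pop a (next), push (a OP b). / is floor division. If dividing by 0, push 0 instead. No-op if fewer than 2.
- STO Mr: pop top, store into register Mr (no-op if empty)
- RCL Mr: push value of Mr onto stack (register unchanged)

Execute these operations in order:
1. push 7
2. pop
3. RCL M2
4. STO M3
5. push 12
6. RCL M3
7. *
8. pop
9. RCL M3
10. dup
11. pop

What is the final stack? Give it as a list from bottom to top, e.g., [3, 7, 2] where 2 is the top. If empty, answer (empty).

Answer: [0]

Derivation:
After op 1 (push 7): stack=[7] mem=[0,0,0,0]
After op 2 (pop): stack=[empty] mem=[0,0,0,0]
After op 3 (RCL M2): stack=[0] mem=[0,0,0,0]
After op 4 (STO M3): stack=[empty] mem=[0,0,0,0]
After op 5 (push 12): stack=[12] mem=[0,0,0,0]
After op 6 (RCL M3): stack=[12,0] mem=[0,0,0,0]
After op 7 (*): stack=[0] mem=[0,0,0,0]
After op 8 (pop): stack=[empty] mem=[0,0,0,0]
After op 9 (RCL M3): stack=[0] mem=[0,0,0,0]
After op 10 (dup): stack=[0,0] mem=[0,0,0,0]
After op 11 (pop): stack=[0] mem=[0,0,0,0]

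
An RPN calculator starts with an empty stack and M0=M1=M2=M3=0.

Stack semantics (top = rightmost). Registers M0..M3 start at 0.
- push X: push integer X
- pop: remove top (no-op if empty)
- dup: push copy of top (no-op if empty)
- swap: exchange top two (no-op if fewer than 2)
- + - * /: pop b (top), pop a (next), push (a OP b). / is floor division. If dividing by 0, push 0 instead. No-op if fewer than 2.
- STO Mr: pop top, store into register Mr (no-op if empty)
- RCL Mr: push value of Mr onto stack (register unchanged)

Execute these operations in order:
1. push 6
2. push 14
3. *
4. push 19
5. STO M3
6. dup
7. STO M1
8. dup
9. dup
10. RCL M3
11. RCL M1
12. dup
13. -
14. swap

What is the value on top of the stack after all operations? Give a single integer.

Answer: 19

Derivation:
After op 1 (push 6): stack=[6] mem=[0,0,0,0]
After op 2 (push 14): stack=[6,14] mem=[0,0,0,0]
After op 3 (*): stack=[84] mem=[0,0,0,0]
After op 4 (push 19): stack=[84,19] mem=[0,0,0,0]
After op 5 (STO M3): stack=[84] mem=[0,0,0,19]
After op 6 (dup): stack=[84,84] mem=[0,0,0,19]
After op 7 (STO M1): stack=[84] mem=[0,84,0,19]
After op 8 (dup): stack=[84,84] mem=[0,84,0,19]
After op 9 (dup): stack=[84,84,84] mem=[0,84,0,19]
After op 10 (RCL M3): stack=[84,84,84,19] mem=[0,84,0,19]
After op 11 (RCL M1): stack=[84,84,84,19,84] mem=[0,84,0,19]
After op 12 (dup): stack=[84,84,84,19,84,84] mem=[0,84,0,19]
After op 13 (-): stack=[84,84,84,19,0] mem=[0,84,0,19]
After op 14 (swap): stack=[84,84,84,0,19] mem=[0,84,0,19]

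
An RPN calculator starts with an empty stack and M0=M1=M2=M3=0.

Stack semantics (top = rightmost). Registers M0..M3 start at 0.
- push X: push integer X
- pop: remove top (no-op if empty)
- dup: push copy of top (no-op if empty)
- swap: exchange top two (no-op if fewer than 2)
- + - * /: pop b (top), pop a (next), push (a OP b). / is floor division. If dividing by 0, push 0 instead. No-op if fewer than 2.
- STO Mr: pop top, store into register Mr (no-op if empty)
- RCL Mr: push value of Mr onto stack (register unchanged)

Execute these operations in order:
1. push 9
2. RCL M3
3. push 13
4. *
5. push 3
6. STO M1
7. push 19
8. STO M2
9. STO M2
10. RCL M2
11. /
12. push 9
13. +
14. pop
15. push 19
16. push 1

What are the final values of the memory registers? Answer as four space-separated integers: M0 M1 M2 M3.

After op 1 (push 9): stack=[9] mem=[0,0,0,0]
After op 2 (RCL M3): stack=[9,0] mem=[0,0,0,0]
After op 3 (push 13): stack=[9,0,13] mem=[0,0,0,0]
After op 4 (*): stack=[9,0] mem=[0,0,0,0]
After op 5 (push 3): stack=[9,0,3] mem=[0,0,0,0]
After op 6 (STO M1): stack=[9,0] mem=[0,3,0,0]
After op 7 (push 19): stack=[9,0,19] mem=[0,3,0,0]
After op 8 (STO M2): stack=[9,0] mem=[0,3,19,0]
After op 9 (STO M2): stack=[9] mem=[0,3,0,0]
After op 10 (RCL M2): stack=[9,0] mem=[0,3,0,0]
After op 11 (/): stack=[0] mem=[0,3,0,0]
After op 12 (push 9): stack=[0,9] mem=[0,3,0,0]
After op 13 (+): stack=[9] mem=[0,3,0,0]
After op 14 (pop): stack=[empty] mem=[0,3,0,0]
After op 15 (push 19): stack=[19] mem=[0,3,0,0]
After op 16 (push 1): stack=[19,1] mem=[0,3,0,0]

Answer: 0 3 0 0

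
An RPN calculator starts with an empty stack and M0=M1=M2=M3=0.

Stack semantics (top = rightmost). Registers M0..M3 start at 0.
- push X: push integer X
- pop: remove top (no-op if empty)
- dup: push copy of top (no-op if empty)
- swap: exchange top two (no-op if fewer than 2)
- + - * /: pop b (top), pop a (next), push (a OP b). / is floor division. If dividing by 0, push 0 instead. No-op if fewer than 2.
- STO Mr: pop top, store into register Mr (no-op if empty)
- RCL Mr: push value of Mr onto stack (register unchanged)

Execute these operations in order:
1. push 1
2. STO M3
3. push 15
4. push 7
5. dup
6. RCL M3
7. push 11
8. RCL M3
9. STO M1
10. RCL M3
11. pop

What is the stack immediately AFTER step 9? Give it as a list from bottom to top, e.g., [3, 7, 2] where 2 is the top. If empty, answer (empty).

After op 1 (push 1): stack=[1] mem=[0,0,0,0]
After op 2 (STO M3): stack=[empty] mem=[0,0,0,1]
After op 3 (push 15): stack=[15] mem=[0,0,0,1]
After op 4 (push 7): stack=[15,7] mem=[0,0,0,1]
After op 5 (dup): stack=[15,7,7] mem=[0,0,0,1]
After op 6 (RCL M3): stack=[15,7,7,1] mem=[0,0,0,1]
After op 7 (push 11): stack=[15,7,7,1,11] mem=[0,0,0,1]
After op 8 (RCL M3): stack=[15,7,7,1,11,1] mem=[0,0,0,1]
After op 9 (STO M1): stack=[15,7,7,1,11] mem=[0,1,0,1]

[15, 7, 7, 1, 11]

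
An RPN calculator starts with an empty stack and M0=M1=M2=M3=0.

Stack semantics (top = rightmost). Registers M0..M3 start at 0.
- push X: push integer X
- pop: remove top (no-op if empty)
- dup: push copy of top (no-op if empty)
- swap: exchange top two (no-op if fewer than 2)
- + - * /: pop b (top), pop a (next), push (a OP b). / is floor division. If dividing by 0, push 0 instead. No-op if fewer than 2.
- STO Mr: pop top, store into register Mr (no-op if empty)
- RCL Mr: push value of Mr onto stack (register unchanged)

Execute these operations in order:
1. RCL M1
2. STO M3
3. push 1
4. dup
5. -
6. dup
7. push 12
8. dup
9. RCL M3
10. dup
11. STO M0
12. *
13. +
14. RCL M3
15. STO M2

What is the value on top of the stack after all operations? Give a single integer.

After op 1 (RCL M1): stack=[0] mem=[0,0,0,0]
After op 2 (STO M3): stack=[empty] mem=[0,0,0,0]
After op 3 (push 1): stack=[1] mem=[0,0,0,0]
After op 4 (dup): stack=[1,1] mem=[0,0,0,0]
After op 5 (-): stack=[0] mem=[0,0,0,0]
After op 6 (dup): stack=[0,0] mem=[0,0,0,0]
After op 7 (push 12): stack=[0,0,12] mem=[0,0,0,0]
After op 8 (dup): stack=[0,0,12,12] mem=[0,0,0,0]
After op 9 (RCL M3): stack=[0,0,12,12,0] mem=[0,0,0,0]
After op 10 (dup): stack=[0,0,12,12,0,0] mem=[0,0,0,0]
After op 11 (STO M0): stack=[0,0,12,12,0] mem=[0,0,0,0]
After op 12 (*): stack=[0,0,12,0] mem=[0,0,0,0]
After op 13 (+): stack=[0,0,12] mem=[0,0,0,0]
After op 14 (RCL M3): stack=[0,0,12,0] mem=[0,0,0,0]
After op 15 (STO M2): stack=[0,0,12] mem=[0,0,0,0]

Answer: 12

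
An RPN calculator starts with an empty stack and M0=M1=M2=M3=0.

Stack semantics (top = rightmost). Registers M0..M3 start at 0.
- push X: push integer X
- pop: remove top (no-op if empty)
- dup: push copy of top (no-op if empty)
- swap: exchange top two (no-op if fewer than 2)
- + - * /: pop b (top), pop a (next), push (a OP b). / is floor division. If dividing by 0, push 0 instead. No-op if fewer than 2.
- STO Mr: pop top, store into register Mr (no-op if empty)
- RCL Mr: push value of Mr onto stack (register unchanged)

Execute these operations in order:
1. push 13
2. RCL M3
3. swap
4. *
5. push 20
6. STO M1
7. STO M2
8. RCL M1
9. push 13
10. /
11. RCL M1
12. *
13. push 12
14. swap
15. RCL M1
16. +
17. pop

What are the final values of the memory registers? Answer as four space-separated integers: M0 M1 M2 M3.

After op 1 (push 13): stack=[13] mem=[0,0,0,0]
After op 2 (RCL M3): stack=[13,0] mem=[0,0,0,0]
After op 3 (swap): stack=[0,13] mem=[0,0,0,0]
After op 4 (*): stack=[0] mem=[0,0,0,0]
After op 5 (push 20): stack=[0,20] mem=[0,0,0,0]
After op 6 (STO M1): stack=[0] mem=[0,20,0,0]
After op 7 (STO M2): stack=[empty] mem=[0,20,0,0]
After op 8 (RCL M1): stack=[20] mem=[0,20,0,0]
After op 9 (push 13): stack=[20,13] mem=[0,20,0,0]
After op 10 (/): stack=[1] mem=[0,20,0,0]
After op 11 (RCL M1): stack=[1,20] mem=[0,20,0,0]
After op 12 (*): stack=[20] mem=[0,20,0,0]
After op 13 (push 12): stack=[20,12] mem=[0,20,0,0]
After op 14 (swap): stack=[12,20] mem=[0,20,0,0]
After op 15 (RCL M1): stack=[12,20,20] mem=[0,20,0,0]
After op 16 (+): stack=[12,40] mem=[0,20,0,0]
After op 17 (pop): stack=[12] mem=[0,20,0,0]

Answer: 0 20 0 0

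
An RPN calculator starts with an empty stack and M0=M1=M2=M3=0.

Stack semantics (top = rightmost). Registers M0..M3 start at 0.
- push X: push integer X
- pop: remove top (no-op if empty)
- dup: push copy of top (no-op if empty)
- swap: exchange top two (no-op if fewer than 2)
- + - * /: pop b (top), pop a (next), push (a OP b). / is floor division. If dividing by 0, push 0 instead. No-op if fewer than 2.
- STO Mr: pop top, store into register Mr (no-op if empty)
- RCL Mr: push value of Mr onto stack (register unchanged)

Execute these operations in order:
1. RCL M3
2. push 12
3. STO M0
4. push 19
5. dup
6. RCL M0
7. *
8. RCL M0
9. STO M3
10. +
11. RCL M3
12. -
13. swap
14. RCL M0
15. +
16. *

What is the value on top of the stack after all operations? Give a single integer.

Answer: 2820

Derivation:
After op 1 (RCL M3): stack=[0] mem=[0,0,0,0]
After op 2 (push 12): stack=[0,12] mem=[0,0,0,0]
After op 3 (STO M0): stack=[0] mem=[12,0,0,0]
After op 4 (push 19): stack=[0,19] mem=[12,0,0,0]
After op 5 (dup): stack=[0,19,19] mem=[12,0,0,0]
After op 6 (RCL M0): stack=[0,19,19,12] mem=[12,0,0,0]
After op 7 (*): stack=[0,19,228] mem=[12,0,0,0]
After op 8 (RCL M0): stack=[0,19,228,12] mem=[12,0,0,0]
After op 9 (STO M3): stack=[0,19,228] mem=[12,0,0,12]
After op 10 (+): stack=[0,247] mem=[12,0,0,12]
After op 11 (RCL M3): stack=[0,247,12] mem=[12,0,0,12]
After op 12 (-): stack=[0,235] mem=[12,0,0,12]
After op 13 (swap): stack=[235,0] mem=[12,0,0,12]
After op 14 (RCL M0): stack=[235,0,12] mem=[12,0,0,12]
After op 15 (+): stack=[235,12] mem=[12,0,0,12]
After op 16 (*): stack=[2820] mem=[12,0,0,12]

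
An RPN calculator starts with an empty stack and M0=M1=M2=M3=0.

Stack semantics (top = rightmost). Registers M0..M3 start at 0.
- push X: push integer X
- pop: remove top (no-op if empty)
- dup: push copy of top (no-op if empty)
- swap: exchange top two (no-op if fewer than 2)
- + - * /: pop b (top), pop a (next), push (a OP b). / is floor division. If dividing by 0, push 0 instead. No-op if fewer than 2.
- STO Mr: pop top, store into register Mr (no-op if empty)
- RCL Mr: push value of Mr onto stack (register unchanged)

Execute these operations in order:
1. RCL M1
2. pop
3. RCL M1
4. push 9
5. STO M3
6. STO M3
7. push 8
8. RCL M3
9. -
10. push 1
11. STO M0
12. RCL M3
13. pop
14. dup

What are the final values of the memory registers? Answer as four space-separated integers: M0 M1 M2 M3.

Answer: 1 0 0 0

Derivation:
After op 1 (RCL M1): stack=[0] mem=[0,0,0,0]
After op 2 (pop): stack=[empty] mem=[0,0,0,0]
After op 3 (RCL M1): stack=[0] mem=[0,0,0,0]
After op 4 (push 9): stack=[0,9] mem=[0,0,0,0]
After op 5 (STO M3): stack=[0] mem=[0,0,0,9]
After op 6 (STO M3): stack=[empty] mem=[0,0,0,0]
After op 7 (push 8): stack=[8] mem=[0,0,0,0]
After op 8 (RCL M3): stack=[8,0] mem=[0,0,0,0]
After op 9 (-): stack=[8] mem=[0,0,0,0]
After op 10 (push 1): stack=[8,1] mem=[0,0,0,0]
After op 11 (STO M0): stack=[8] mem=[1,0,0,0]
After op 12 (RCL M3): stack=[8,0] mem=[1,0,0,0]
After op 13 (pop): stack=[8] mem=[1,0,0,0]
After op 14 (dup): stack=[8,8] mem=[1,0,0,0]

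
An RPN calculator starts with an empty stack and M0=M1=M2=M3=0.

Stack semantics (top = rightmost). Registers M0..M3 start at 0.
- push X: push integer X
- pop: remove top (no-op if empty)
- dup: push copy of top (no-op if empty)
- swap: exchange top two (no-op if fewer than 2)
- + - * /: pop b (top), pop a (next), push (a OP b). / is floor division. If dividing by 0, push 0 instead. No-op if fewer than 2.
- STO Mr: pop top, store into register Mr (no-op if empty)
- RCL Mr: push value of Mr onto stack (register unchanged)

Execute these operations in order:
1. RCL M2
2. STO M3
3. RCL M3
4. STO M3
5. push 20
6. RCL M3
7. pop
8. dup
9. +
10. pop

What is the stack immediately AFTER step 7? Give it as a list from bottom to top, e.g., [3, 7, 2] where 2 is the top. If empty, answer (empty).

After op 1 (RCL M2): stack=[0] mem=[0,0,0,0]
After op 2 (STO M3): stack=[empty] mem=[0,0,0,0]
After op 3 (RCL M3): stack=[0] mem=[0,0,0,0]
After op 4 (STO M3): stack=[empty] mem=[0,0,0,0]
After op 5 (push 20): stack=[20] mem=[0,0,0,0]
After op 6 (RCL M3): stack=[20,0] mem=[0,0,0,0]
After op 7 (pop): stack=[20] mem=[0,0,0,0]

[20]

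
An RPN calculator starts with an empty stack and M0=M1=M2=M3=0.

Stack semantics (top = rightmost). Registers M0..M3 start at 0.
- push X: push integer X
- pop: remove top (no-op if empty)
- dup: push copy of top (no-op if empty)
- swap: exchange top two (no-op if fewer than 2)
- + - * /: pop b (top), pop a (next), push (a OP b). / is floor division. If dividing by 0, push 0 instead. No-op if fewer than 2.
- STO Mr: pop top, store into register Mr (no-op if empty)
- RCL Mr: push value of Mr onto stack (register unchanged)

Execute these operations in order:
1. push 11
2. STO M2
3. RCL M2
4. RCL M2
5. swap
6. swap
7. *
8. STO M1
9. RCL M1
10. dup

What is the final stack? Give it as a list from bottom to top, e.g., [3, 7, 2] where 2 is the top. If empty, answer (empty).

After op 1 (push 11): stack=[11] mem=[0,0,0,0]
After op 2 (STO M2): stack=[empty] mem=[0,0,11,0]
After op 3 (RCL M2): stack=[11] mem=[0,0,11,0]
After op 4 (RCL M2): stack=[11,11] mem=[0,0,11,0]
After op 5 (swap): stack=[11,11] mem=[0,0,11,0]
After op 6 (swap): stack=[11,11] mem=[0,0,11,0]
After op 7 (*): stack=[121] mem=[0,0,11,0]
After op 8 (STO M1): stack=[empty] mem=[0,121,11,0]
After op 9 (RCL M1): stack=[121] mem=[0,121,11,0]
After op 10 (dup): stack=[121,121] mem=[0,121,11,0]

Answer: [121, 121]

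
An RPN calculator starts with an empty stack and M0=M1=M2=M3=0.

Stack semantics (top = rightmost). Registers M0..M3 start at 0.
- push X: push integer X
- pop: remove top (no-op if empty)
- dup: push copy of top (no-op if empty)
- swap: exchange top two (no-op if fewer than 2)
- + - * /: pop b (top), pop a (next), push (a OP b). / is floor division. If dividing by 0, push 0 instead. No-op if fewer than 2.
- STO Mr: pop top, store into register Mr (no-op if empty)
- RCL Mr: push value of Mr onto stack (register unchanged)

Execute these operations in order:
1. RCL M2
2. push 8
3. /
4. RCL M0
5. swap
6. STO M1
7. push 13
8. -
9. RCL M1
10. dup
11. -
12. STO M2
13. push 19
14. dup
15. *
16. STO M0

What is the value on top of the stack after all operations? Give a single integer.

After op 1 (RCL M2): stack=[0] mem=[0,0,0,0]
After op 2 (push 8): stack=[0,8] mem=[0,0,0,0]
After op 3 (/): stack=[0] mem=[0,0,0,0]
After op 4 (RCL M0): stack=[0,0] mem=[0,0,0,0]
After op 5 (swap): stack=[0,0] mem=[0,0,0,0]
After op 6 (STO M1): stack=[0] mem=[0,0,0,0]
After op 7 (push 13): stack=[0,13] mem=[0,0,0,0]
After op 8 (-): stack=[-13] mem=[0,0,0,0]
After op 9 (RCL M1): stack=[-13,0] mem=[0,0,0,0]
After op 10 (dup): stack=[-13,0,0] mem=[0,0,0,0]
After op 11 (-): stack=[-13,0] mem=[0,0,0,0]
After op 12 (STO M2): stack=[-13] mem=[0,0,0,0]
After op 13 (push 19): stack=[-13,19] mem=[0,0,0,0]
After op 14 (dup): stack=[-13,19,19] mem=[0,0,0,0]
After op 15 (*): stack=[-13,361] mem=[0,0,0,0]
After op 16 (STO M0): stack=[-13] mem=[361,0,0,0]

Answer: -13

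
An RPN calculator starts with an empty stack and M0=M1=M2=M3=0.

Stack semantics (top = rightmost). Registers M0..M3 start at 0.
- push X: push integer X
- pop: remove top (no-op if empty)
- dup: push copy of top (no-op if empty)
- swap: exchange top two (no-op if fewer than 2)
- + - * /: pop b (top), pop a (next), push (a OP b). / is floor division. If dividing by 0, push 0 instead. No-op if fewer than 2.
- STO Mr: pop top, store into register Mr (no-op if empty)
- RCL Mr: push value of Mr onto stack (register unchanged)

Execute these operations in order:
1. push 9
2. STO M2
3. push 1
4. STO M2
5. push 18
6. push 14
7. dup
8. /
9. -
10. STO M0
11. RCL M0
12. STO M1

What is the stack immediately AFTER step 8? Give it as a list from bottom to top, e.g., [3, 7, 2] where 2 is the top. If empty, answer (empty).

After op 1 (push 9): stack=[9] mem=[0,0,0,0]
After op 2 (STO M2): stack=[empty] mem=[0,0,9,0]
After op 3 (push 1): stack=[1] mem=[0,0,9,0]
After op 4 (STO M2): stack=[empty] mem=[0,0,1,0]
After op 5 (push 18): stack=[18] mem=[0,0,1,0]
After op 6 (push 14): stack=[18,14] mem=[0,0,1,0]
After op 7 (dup): stack=[18,14,14] mem=[0,0,1,0]
After op 8 (/): stack=[18,1] mem=[0,0,1,0]

[18, 1]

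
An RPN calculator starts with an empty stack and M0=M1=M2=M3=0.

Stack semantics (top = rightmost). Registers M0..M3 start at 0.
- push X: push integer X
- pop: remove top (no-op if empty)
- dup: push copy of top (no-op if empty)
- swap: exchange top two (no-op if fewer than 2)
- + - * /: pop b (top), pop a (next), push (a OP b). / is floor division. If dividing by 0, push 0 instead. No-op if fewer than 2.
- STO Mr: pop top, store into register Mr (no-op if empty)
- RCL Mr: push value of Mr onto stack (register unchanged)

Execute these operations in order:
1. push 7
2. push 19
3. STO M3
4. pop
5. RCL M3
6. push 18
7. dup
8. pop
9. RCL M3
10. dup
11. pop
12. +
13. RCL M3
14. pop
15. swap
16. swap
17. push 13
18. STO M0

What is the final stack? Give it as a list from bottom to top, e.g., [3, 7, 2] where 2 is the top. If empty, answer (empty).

After op 1 (push 7): stack=[7] mem=[0,0,0,0]
After op 2 (push 19): stack=[7,19] mem=[0,0,0,0]
After op 3 (STO M3): stack=[7] mem=[0,0,0,19]
After op 4 (pop): stack=[empty] mem=[0,0,0,19]
After op 5 (RCL M3): stack=[19] mem=[0,0,0,19]
After op 6 (push 18): stack=[19,18] mem=[0,0,0,19]
After op 7 (dup): stack=[19,18,18] mem=[0,0,0,19]
After op 8 (pop): stack=[19,18] mem=[0,0,0,19]
After op 9 (RCL M3): stack=[19,18,19] mem=[0,0,0,19]
After op 10 (dup): stack=[19,18,19,19] mem=[0,0,0,19]
After op 11 (pop): stack=[19,18,19] mem=[0,0,0,19]
After op 12 (+): stack=[19,37] mem=[0,0,0,19]
After op 13 (RCL M3): stack=[19,37,19] mem=[0,0,0,19]
After op 14 (pop): stack=[19,37] mem=[0,0,0,19]
After op 15 (swap): stack=[37,19] mem=[0,0,0,19]
After op 16 (swap): stack=[19,37] mem=[0,0,0,19]
After op 17 (push 13): stack=[19,37,13] mem=[0,0,0,19]
After op 18 (STO M0): stack=[19,37] mem=[13,0,0,19]

Answer: [19, 37]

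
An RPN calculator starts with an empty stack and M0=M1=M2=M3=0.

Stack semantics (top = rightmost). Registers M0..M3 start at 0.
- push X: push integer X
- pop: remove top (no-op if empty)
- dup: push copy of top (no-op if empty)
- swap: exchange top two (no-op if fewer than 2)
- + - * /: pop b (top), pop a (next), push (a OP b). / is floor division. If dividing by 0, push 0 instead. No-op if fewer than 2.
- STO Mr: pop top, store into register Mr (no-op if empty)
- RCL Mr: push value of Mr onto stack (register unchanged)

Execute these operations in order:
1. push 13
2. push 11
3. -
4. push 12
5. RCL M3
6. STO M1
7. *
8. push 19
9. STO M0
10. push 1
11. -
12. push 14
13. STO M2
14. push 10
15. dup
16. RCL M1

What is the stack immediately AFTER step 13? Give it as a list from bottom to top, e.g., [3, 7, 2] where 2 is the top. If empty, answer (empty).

After op 1 (push 13): stack=[13] mem=[0,0,0,0]
After op 2 (push 11): stack=[13,11] mem=[0,0,0,0]
After op 3 (-): stack=[2] mem=[0,0,0,0]
After op 4 (push 12): stack=[2,12] mem=[0,0,0,0]
After op 5 (RCL M3): stack=[2,12,0] mem=[0,0,0,0]
After op 6 (STO M1): stack=[2,12] mem=[0,0,0,0]
After op 7 (*): stack=[24] mem=[0,0,0,0]
After op 8 (push 19): stack=[24,19] mem=[0,0,0,0]
After op 9 (STO M0): stack=[24] mem=[19,0,0,0]
After op 10 (push 1): stack=[24,1] mem=[19,0,0,0]
After op 11 (-): stack=[23] mem=[19,0,0,0]
After op 12 (push 14): stack=[23,14] mem=[19,0,0,0]
After op 13 (STO M2): stack=[23] mem=[19,0,14,0]

[23]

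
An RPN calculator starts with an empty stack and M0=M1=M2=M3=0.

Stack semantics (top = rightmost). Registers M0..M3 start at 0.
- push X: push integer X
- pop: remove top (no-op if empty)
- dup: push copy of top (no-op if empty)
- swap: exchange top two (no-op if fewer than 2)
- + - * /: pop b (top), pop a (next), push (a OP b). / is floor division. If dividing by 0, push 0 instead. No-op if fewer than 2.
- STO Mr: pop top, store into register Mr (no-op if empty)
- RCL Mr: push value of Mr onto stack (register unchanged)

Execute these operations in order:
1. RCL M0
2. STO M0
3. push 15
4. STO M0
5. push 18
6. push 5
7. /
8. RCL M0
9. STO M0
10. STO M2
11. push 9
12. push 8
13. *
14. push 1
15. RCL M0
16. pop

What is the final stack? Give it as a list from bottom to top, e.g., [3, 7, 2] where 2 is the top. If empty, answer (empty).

After op 1 (RCL M0): stack=[0] mem=[0,0,0,0]
After op 2 (STO M0): stack=[empty] mem=[0,0,0,0]
After op 3 (push 15): stack=[15] mem=[0,0,0,0]
After op 4 (STO M0): stack=[empty] mem=[15,0,0,0]
After op 5 (push 18): stack=[18] mem=[15,0,0,0]
After op 6 (push 5): stack=[18,5] mem=[15,0,0,0]
After op 7 (/): stack=[3] mem=[15,0,0,0]
After op 8 (RCL M0): stack=[3,15] mem=[15,0,0,0]
After op 9 (STO M0): stack=[3] mem=[15,0,0,0]
After op 10 (STO M2): stack=[empty] mem=[15,0,3,0]
After op 11 (push 9): stack=[9] mem=[15,0,3,0]
After op 12 (push 8): stack=[9,8] mem=[15,0,3,0]
After op 13 (*): stack=[72] mem=[15,0,3,0]
After op 14 (push 1): stack=[72,1] mem=[15,0,3,0]
After op 15 (RCL M0): stack=[72,1,15] mem=[15,0,3,0]
After op 16 (pop): stack=[72,1] mem=[15,0,3,0]

Answer: [72, 1]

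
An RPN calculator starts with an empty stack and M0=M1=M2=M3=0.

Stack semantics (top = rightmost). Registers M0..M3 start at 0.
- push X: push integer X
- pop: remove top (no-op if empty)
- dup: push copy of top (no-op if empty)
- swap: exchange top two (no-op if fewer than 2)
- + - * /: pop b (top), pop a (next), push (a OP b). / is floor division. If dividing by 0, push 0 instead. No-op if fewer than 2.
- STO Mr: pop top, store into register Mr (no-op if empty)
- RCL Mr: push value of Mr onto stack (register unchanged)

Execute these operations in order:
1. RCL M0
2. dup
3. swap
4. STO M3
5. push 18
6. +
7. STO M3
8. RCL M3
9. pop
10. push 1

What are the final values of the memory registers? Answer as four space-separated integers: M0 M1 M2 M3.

Answer: 0 0 0 18

Derivation:
After op 1 (RCL M0): stack=[0] mem=[0,0,0,0]
After op 2 (dup): stack=[0,0] mem=[0,0,0,0]
After op 3 (swap): stack=[0,0] mem=[0,0,0,0]
After op 4 (STO M3): stack=[0] mem=[0,0,0,0]
After op 5 (push 18): stack=[0,18] mem=[0,0,0,0]
After op 6 (+): stack=[18] mem=[0,0,0,0]
After op 7 (STO M3): stack=[empty] mem=[0,0,0,18]
After op 8 (RCL M3): stack=[18] mem=[0,0,0,18]
After op 9 (pop): stack=[empty] mem=[0,0,0,18]
After op 10 (push 1): stack=[1] mem=[0,0,0,18]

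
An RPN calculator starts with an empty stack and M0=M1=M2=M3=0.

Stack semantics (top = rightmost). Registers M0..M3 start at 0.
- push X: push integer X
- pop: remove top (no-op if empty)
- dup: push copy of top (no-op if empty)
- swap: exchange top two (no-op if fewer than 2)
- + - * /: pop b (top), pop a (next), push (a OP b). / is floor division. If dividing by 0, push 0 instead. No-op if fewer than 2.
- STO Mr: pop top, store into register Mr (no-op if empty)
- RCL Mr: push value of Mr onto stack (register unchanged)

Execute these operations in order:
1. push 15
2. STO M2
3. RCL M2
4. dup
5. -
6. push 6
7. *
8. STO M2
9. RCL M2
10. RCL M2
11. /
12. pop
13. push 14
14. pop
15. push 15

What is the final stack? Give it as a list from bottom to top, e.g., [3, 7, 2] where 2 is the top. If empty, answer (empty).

Answer: [15]

Derivation:
After op 1 (push 15): stack=[15] mem=[0,0,0,0]
After op 2 (STO M2): stack=[empty] mem=[0,0,15,0]
After op 3 (RCL M2): stack=[15] mem=[0,0,15,0]
After op 4 (dup): stack=[15,15] mem=[0,0,15,0]
After op 5 (-): stack=[0] mem=[0,0,15,0]
After op 6 (push 6): stack=[0,6] mem=[0,0,15,0]
After op 7 (*): stack=[0] mem=[0,0,15,0]
After op 8 (STO M2): stack=[empty] mem=[0,0,0,0]
After op 9 (RCL M2): stack=[0] mem=[0,0,0,0]
After op 10 (RCL M2): stack=[0,0] mem=[0,0,0,0]
After op 11 (/): stack=[0] mem=[0,0,0,0]
After op 12 (pop): stack=[empty] mem=[0,0,0,0]
After op 13 (push 14): stack=[14] mem=[0,0,0,0]
After op 14 (pop): stack=[empty] mem=[0,0,0,0]
After op 15 (push 15): stack=[15] mem=[0,0,0,0]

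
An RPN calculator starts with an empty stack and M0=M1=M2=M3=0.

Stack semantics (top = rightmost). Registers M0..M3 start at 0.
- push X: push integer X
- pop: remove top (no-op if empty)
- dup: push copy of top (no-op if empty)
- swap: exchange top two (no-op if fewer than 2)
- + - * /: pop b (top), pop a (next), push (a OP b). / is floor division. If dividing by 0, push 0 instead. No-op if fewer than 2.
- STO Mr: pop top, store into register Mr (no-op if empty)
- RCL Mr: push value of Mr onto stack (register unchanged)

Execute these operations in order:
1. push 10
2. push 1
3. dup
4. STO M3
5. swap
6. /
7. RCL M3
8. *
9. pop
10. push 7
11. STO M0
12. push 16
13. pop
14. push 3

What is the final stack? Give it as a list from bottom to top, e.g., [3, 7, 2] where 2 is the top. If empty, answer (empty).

Answer: [3]

Derivation:
After op 1 (push 10): stack=[10] mem=[0,0,0,0]
After op 2 (push 1): stack=[10,1] mem=[0,0,0,0]
After op 3 (dup): stack=[10,1,1] mem=[0,0,0,0]
After op 4 (STO M3): stack=[10,1] mem=[0,0,0,1]
After op 5 (swap): stack=[1,10] mem=[0,0,0,1]
After op 6 (/): stack=[0] mem=[0,0,0,1]
After op 7 (RCL M3): stack=[0,1] mem=[0,0,0,1]
After op 8 (*): stack=[0] mem=[0,0,0,1]
After op 9 (pop): stack=[empty] mem=[0,0,0,1]
After op 10 (push 7): stack=[7] mem=[0,0,0,1]
After op 11 (STO M0): stack=[empty] mem=[7,0,0,1]
After op 12 (push 16): stack=[16] mem=[7,0,0,1]
After op 13 (pop): stack=[empty] mem=[7,0,0,1]
After op 14 (push 3): stack=[3] mem=[7,0,0,1]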